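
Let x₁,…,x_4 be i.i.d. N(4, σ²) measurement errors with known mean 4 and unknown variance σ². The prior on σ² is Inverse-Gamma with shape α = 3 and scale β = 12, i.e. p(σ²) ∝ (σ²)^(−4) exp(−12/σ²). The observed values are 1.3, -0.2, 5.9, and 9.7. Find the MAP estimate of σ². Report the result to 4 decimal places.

Sum of squared deviations about the known mean: SS = (1.3−4)² + (-0.2−4)² + (5.9−4)² + (9.7−4)² = 61.03.
The Normal likelihood contributes (σ²)^(−n/2) exp(−SS/(2σ²)), so the posterior is Inverse-Gamma(α + n/2, β + SS/2) = Inverse-Gamma(5, 42.515).
The mode of Inverse-Gamma(a, b) is b/(a+1) = 42.515/6 ≈ 7.0858.

σ̂²_MAP = 7.0858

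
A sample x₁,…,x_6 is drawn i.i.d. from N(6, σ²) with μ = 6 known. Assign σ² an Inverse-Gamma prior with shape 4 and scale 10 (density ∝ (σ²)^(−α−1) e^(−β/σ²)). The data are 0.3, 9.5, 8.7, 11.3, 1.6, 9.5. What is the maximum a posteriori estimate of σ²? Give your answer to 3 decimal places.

σ̂²_MAP = 8.233

Sum of squared deviations about the known mean: SS = (0.3−6)² + (9.5−6)² + (8.7−6)² + (11.3−6)² + (1.6−6)² + (9.5−6)² = 111.73.
The Normal likelihood contributes (σ²)^(−n/2) exp(−SS/(2σ²)), so the posterior is Inverse-Gamma(α + n/2, β + SS/2) = Inverse-Gamma(7, 65.865).
The mode of Inverse-Gamma(a, b) is b/(a+1) = 65.865/8 ≈ 8.233.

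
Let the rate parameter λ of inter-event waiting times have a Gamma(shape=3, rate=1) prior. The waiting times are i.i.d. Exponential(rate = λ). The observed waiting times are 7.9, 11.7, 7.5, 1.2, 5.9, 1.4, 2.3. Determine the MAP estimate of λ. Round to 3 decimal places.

λ̂_MAP = 0.231

The Exponential(rate=λ) likelihood is ∝ λ^n e^(−λΣtᵢ). Here n = 7 and Σtᵢ = 7.9 + 11.7 + 7.5 + 1.2 + 5.9 + 1.4 + 2.3 = 37.9.
Posterior ∝ λ^2e^(−1λ) · λ^7e^(−37.9λ) = λ^9e^(−38.9λ), i.e. Gamma(10, 38.9).
Mode = (a−1)/b = 9/38.9 ≈ 0.231.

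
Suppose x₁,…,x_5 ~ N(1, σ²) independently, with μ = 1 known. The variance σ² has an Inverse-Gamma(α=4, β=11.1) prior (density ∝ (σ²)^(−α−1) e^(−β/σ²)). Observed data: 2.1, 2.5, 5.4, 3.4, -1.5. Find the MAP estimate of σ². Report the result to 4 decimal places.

Sum of squared deviations about the known mean: SS = (2.1−1)² + (2.5−1)² + (5.4−1)² + (3.4−1)² + (-1.5−1)² = 34.83.
The Normal likelihood contributes (σ²)^(−n/2) exp(−SS/(2σ²)), so the posterior is Inverse-Gamma(α + n/2, β + SS/2) = Inverse-Gamma(6.5, 28.515).
The mode of Inverse-Gamma(a, b) is b/(a+1) = 28.515/7.5 ≈ 3.8020.

σ̂²_MAP = 3.8020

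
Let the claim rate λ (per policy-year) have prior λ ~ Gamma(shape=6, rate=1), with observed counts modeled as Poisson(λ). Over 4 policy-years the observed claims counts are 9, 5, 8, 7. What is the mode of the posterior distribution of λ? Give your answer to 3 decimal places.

λ̂_MAP = 6.800

Σxᵢ = 9+5+8+7 = 29, with n = 4.
Posterior ∝ λ^5e^(−1λ) · λ^29e^(−4λ) = λ^34e^(−5λ), i.e. Gamma(shape=35, rate=5).
The mode of a Gamma(a, b) with a ≥ 1 (shape–rate) is (a−1)/b = 34/5 ≈ 6.800.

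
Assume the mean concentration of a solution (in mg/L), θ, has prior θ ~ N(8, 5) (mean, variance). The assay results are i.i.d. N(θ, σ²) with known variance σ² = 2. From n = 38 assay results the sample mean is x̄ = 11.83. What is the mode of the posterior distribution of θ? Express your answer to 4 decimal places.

θ̂_MAP = 11.7901

n = 38, x̄ = 11.83.
For a Normal prior and Normal likelihood with known variance, the posterior is Normal; its mode equals its mean, the precision-weighted average.
Prior precision 1/σ₀² = 1/5 = 0.2; data precision n/σ² = 38/2 = 19.
θ̂ = (0.2·8 + 19·11.83) / (0.2 + 19) = 226.37/19.2 = 22637/1920 ≈ 11.7901.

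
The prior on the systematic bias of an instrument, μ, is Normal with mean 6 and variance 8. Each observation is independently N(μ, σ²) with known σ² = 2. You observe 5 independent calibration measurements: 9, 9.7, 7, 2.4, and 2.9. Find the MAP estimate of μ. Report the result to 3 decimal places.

μ̂_MAP = 6.190

n = 5; x̄ = (9 + 9.7 + 7 + 2.4 + 2.9)/5 = 31/5 = 6.2.
For a Normal prior and Normal likelihood with known variance, the posterior is Normal; its mode equals its mean, the precision-weighted average.
Prior precision 1/σ₀² = 1/8 = 0.125; data precision n/σ² = 5/2 = 2.5.
μ̂ = (0.125·6 + 2.5·6.2) / (0.125 + 2.5) = 16.25/2.625 = 130/21 ≈ 6.190.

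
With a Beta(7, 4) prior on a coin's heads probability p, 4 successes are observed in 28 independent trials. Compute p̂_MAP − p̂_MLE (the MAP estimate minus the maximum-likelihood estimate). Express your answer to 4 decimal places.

MAP − MLE = 0.1274

Posterior is Beta(11, 28); MAP = (11−1)/(39−2) = 10/37 ≈ 0.27027.
MLE ignores the prior: p̂_MLE = k/n = 4/28 ≈ 0.14286.
Difference = 10/37 − 4/28 = 33/259 ≈ 0.1274.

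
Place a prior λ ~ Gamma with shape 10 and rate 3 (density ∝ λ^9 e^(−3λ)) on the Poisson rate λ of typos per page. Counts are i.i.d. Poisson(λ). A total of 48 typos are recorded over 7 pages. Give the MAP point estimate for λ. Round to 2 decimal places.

λ̂_MAP = 5.70

Σxᵢ = 48, n = 7.
Posterior ∝ λ^9e^(−3λ) · λ^48e^(−7λ) = λ^57e^(−10λ), i.e. Gamma(shape=58, rate=10).
The mode of a Gamma(a, b) with a ≥ 1 (shape–rate) is (a−1)/b = 57/10 ≈ 5.70.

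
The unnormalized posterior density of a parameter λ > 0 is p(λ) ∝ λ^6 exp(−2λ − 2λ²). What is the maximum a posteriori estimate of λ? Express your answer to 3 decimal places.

λ̂_MAP = 1.000

ℓ'(λ) = 6/λ − 2 − 4λ. Setting this to zero and multiplying by λ: 4λ² + 2λ − 6 = 0.
λ = (−2 + √(2² + 4·4·6)) / (2·4) = (−2 + √100) / 8 = (−2 + 10)/8 = 1.
ℓ''(λ) = −6/λ² − 4 < 0, confirming a maximum.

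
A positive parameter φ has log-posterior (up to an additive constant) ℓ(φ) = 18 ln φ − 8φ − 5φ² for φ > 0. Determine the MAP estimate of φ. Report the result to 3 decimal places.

φ̂_MAP = 1.000

ℓ'(φ) = 18/φ − 8 − 10φ. Setting this to zero and multiplying by φ: 10φ² + 8φ − 18 = 0.
φ = (−8 + √(8² + 4·10·18)) / (2·10) = (−8 + √784) / 20 = (−8 + 28)/20 = 1.
ℓ''(φ) = −18/φ² − 10 < 0, confirming a maximum.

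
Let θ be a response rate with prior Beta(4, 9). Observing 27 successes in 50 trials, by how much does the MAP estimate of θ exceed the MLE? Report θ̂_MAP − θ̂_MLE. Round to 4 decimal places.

Posterior is Beta(31, 32); MAP = (31−1)/(63−2) = 30/61 ≈ 0.49180.
MLE ignores the prior: θ̂_MLE = k/n = 27/50 ≈ 0.54000.
Difference = 30/61 − 27/50 = -147/3050 ≈ -0.0482.

MAP − MLE = -0.0482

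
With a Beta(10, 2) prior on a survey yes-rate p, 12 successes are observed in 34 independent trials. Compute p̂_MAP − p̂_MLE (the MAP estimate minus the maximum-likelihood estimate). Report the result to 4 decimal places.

MAP − MLE = 0.1243

Posterior is Beta(22, 24); MAP = (22−1)/(46−2) = 21/44 ≈ 0.47727.
MLE ignores the prior: p̂_MLE = k/n = 12/34 ≈ 0.35294.
Difference = 21/44 − 12/34 = 93/748 ≈ 0.1243.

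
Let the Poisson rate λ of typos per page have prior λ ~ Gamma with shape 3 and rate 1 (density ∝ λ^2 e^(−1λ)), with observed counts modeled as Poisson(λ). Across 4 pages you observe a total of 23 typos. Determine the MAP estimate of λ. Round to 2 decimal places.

Σxᵢ = 23, n = 4.
Posterior ∝ λ^2e^(−1λ) · λ^23e^(−4λ) = λ^25e^(−5λ), i.e. Gamma(shape=26, rate=5).
The mode of a Gamma(a, b) with a ≥ 1 (shape–rate) is (a−1)/b = 25/5 ≈ 5.00.

λ̂_MAP = 5.00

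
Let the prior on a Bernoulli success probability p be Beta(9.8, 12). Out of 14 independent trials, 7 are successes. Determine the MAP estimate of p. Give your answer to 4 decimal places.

p̂_MAP = 0.4675

Prior: Beta(9.8, 12).
Data: 7 successes in 14 trials. The binomial likelihood contributes p^7(1−p)^7, so the posterior is Beta(9.8+7, 12+7) = Beta(16.8, 19).
For Beta(a, b) with a, b > 1 the mode is (a−1)/(a+b−2) = 15.8/33.8 ≈ 0.4675.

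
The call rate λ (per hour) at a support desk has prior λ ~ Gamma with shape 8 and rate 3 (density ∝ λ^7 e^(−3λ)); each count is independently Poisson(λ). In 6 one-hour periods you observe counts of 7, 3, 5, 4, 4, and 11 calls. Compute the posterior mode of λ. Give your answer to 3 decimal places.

λ̂_MAP = 4.556

Σxᵢ = 7+3+5+4+4+11 = 34, with n = 6.
Posterior ∝ λ^7e^(−3λ) · λ^34e^(−6λ) = λ^41e^(−9λ), i.e. Gamma(shape=42, rate=9).
The mode of a Gamma(a, b) with a ≥ 1 (shape–rate) is (a−1)/b = 41/9 ≈ 4.556.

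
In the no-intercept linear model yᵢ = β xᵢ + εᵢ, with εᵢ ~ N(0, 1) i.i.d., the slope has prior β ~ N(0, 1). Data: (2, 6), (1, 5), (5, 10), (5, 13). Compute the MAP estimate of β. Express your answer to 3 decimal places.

log p(β | y) = −Σ(yᵢ − βxᵢ)²/(2·1) − β²/(2·1) + const.
Setting the derivative to zero: Σxᵢ(yᵢ − βxᵢ)/1 − β/1 = 0, so β = Σxᵢyᵢ / (Σxᵢ² + σ²/τ²).
Σxᵢyᵢ = 2·6 + 1·5 + 5·10 + 5·13 = 132; Σxᵢ² = 55; σ²/τ² = 1.
β̂_MAP = 132 / (55 + 1) = 132/56 ≈ 2.357.

β̂_MAP = 2.357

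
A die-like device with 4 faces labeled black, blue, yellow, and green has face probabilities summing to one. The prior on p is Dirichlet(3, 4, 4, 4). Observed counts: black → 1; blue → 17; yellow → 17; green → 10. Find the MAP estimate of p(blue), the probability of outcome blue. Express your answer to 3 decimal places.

The posterior is Dirichlet(αᵢ + nᵢ) = Dirichlet(4, 21, 21, 14).
For a Dirichlet(a₁,…,a_K) with all aᵢ > 1, the mode has j-th component (aⱼ − 1)/(Σaᵢ − K).
Here Σaᵢ = 60 and K = 4, so p(blue) = (21 − 1)/(60 − 4) = 20/56 ≈ 0.357.

MAP estimate of p(blue) = 0.357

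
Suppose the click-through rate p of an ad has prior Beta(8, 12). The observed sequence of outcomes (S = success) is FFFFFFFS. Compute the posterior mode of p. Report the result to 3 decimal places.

Prior: Beta(8, 12).
Data: 1 success in 8 trials (from the sequence). The binomial likelihood contributes p(1−p)^7, so the posterior is Beta(8+1, 12+7) = Beta(9, 19).
For Beta(a, b) with a, b > 1 the mode is (a−1)/(a+b−2) = 8/26 ≈ 0.308.

p̂_MAP = 0.308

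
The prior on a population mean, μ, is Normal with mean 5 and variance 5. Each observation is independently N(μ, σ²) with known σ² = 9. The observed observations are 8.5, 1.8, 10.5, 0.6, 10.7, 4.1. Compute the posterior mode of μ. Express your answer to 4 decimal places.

n = 6; x̄ = (8.5 + 1.8 + 10.5 + 0.6 + 10.7 + 4.1)/6 = 36.2/6 = 181/30 ≈ 6.0333.
For a Normal prior and Normal likelihood with known variance, the posterior is Normal; its mode equals its mean, the precision-weighted average.
Prior precision 1/σ₀² = 1/5 = 0.2; data precision n/σ² = 6/9 = 2/3.
μ̂ = (0.2·5 + (2/3)·(181/30)) / (0.2 + 2/3) = (226/45)/(13/15) = 226/39 ≈ 5.7949.

μ̂_MAP = 5.7949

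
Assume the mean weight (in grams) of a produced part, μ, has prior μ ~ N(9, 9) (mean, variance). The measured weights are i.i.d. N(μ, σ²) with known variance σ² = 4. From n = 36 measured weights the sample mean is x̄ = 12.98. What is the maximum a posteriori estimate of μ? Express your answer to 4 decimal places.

n = 36, x̄ = 12.98.
For a Normal prior and Normal likelihood with known variance, the posterior is Normal; its mode equals its mean, the precision-weighted average.
Prior precision 1/σ₀² = 1/9; data precision n/σ² = 36/4 = 9.
μ̂ = ((1/9)·9 + 9·12.98) / (1/9 + 9) = 117.82/(82/9) = 53019/4100 ≈ 12.9315.

μ̂_MAP = 12.9315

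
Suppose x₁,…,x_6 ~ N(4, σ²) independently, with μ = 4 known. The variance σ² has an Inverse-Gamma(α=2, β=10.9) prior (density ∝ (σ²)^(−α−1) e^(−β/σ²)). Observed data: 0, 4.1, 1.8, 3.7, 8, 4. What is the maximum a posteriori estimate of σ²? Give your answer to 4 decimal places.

σ̂²_MAP = 4.8950

Sum of squared deviations about the known mean: SS = (0−4)² + (4.1−4)² + (1.8−4)² + (3.7−4)² + (8−4)² + (4−4)² = 36.94.
The Normal likelihood contributes (σ²)^(−n/2) exp(−SS/(2σ²)), so the posterior is Inverse-Gamma(α + n/2, β + SS/2) = Inverse-Gamma(5, 29.37).
The mode of Inverse-Gamma(a, b) is b/(a+1) = 29.37/6 ≈ 4.8950.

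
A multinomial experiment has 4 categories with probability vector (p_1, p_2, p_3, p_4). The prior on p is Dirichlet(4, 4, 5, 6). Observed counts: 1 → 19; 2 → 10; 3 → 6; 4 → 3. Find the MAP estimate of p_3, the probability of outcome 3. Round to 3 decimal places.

MAP estimate: 0.189

The posterior is Dirichlet(αᵢ + nᵢ) = Dirichlet(23, 14, 11, 9).
For a Dirichlet(a₁,…,a_K) with all aᵢ > 1, the mode has j-th component (aⱼ − 1)/(Σaᵢ − K).
Here Σaᵢ = 57 and K = 4, so p_3 = (11 − 1)/(57 − 4) = 10/53 ≈ 0.189.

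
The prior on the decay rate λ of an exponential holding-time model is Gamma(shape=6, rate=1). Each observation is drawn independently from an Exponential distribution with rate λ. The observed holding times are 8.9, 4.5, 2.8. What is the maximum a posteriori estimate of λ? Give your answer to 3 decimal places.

The Exponential(rate=λ) likelihood is ∝ λ^n e^(−λΣtᵢ). Here n = 3 and Σtᵢ = 8.9 + 4.5 + 2.8 = 16.2.
Posterior ∝ λ^5e^(−1λ) · λ^3e^(−16.2λ) = λ^8e^(−17.2λ), i.e. Gamma(9, 17.2).
Mode = (a−1)/b = 8/17.2 ≈ 0.465.

λ̂_MAP = 0.465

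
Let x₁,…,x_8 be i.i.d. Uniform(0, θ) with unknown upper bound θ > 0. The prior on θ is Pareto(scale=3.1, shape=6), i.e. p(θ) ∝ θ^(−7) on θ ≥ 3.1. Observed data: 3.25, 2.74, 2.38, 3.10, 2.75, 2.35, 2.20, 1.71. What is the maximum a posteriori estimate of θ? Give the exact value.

θ̂_MAP = 3.25

The Uniform(0, θ) likelihood is θ^(−n) for θ ≥ max(xᵢ), zero otherwise. Here max(xᵢ) = 3.25.
Posterior ∝ θ^(−7) · θ^(−8) = θ^(−15) on θ ≥ max(3.1, 3.25) = 3.25.
This density is strictly decreasing in θ, so the posterior mode lies at the lower boundary of the support.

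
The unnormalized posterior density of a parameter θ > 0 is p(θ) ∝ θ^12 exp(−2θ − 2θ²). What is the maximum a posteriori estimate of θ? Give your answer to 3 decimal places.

ℓ'(θ) = 12/θ − 2 − 4θ. Setting this to zero and multiplying by θ: 4θ² + 2θ − 12 = 0.
θ = (−2 + √(2² + 4·4·12)) / (2·4) = (−2 + √196) / 8 = (−2 + 14)/8 = 3/2.
ℓ''(θ) = −12/θ² − 4 < 0, confirming a maximum.

θ̂_MAP = 1.500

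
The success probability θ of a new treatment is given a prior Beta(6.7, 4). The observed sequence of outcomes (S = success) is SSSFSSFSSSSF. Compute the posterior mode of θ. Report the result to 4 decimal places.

Prior: Beta(6.7, 4).
Data: 9 successes in 12 trials (from the sequence). The binomial likelihood contributes θ^9(1−θ)^3, so the posterior is Beta(6.7+9, 4+3) = Beta(15.7, 7).
For Beta(a, b) with a, b > 1 the mode is (a−1)/(a+b−2) = 14.7/20.7 ≈ 0.7101.

θ̂_MAP = 0.7101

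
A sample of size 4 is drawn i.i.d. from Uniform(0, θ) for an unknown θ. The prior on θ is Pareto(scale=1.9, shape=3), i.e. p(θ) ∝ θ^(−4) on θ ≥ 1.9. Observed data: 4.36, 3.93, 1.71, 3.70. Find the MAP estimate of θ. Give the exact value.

The Uniform(0, θ) likelihood is θ^(−n) for θ ≥ max(xᵢ), zero otherwise. Here max(xᵢ) = 4.36.
Posterior ∝ θ^(−4) · θ^(−4) = θ^(−8) on θ ≥ max(1.9, 4.36) = 4.36.
This density is strictly decreasing in θ, so the posterior mode lies at the lower boundary of the support.

θ̂_MAP = 4.36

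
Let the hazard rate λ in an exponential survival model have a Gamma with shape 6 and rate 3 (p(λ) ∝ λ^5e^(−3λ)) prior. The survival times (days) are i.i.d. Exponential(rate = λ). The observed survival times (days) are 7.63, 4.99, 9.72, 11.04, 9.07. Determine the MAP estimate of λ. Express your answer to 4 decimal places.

The Exponential(rate=λ) likelihood is ∝ λ^n e^(−λΣtᵢ). Here n = 5 and Σtᵢ = 7.63 + 4.99 + 9.72 + 11.04 + 9.07 = 42.45.
Posterior ∝ λ^5e^(−3λ) · λ^5e^(−42.45λ) = λ^10e^(−45.45λ), i.e. Gamma(11, 45.45).
Mode = (a−1)/b = 10/45.45 ≈ 0.2200.

λ̂_MAP = 0.2200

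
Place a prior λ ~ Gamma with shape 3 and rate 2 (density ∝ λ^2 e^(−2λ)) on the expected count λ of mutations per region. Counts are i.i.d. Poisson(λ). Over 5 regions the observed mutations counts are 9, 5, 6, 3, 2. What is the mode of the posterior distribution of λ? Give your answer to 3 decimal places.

λ̂_MAP = 3.857

Σxᵢ = 9+5+6+3+2 = 25, with n = 5.
Posterior ∝ λ^2e^(−2λ) · λ^25e^(−5λ) = λ^27e^(−7λ), i.e. Gamma(shape=28, rate=7).
The mode of a Gamma(a, b) with a ≥ 1 (shape–rate) is (a−1)/b = 27/7 ≈ 3.857.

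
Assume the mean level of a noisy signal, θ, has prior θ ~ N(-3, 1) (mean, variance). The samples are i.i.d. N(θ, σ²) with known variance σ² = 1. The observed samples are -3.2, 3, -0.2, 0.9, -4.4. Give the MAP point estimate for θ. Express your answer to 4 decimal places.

θ̂_MAP = -1.1500

n = 5; x̄ = ((-3.2) + 3 + (-0.2) + 0.9 + (-4.4))/5 = -3.9/5 = -0.78.
For a Normal prior and Normal likelihood with known variance, the posterior is Normal; its mode equals its mean, the precision-weighted average.
Prior precision 1/σ₀² = 1/1 = 1; data precision n/σ² = 5/1 = 5.
θ̂ = (1·(-3) + 5·(-0.78)) / (1 + 5) = (-6.9)/6 = -1.1500.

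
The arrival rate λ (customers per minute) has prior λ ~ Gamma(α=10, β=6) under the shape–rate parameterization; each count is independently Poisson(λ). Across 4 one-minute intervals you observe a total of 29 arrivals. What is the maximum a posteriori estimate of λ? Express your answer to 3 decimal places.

Σxᵢ = 29, n = 4.
Posterior ∝ λ^9e^(−6λ) · λ^29e^(−4λ) = λ^38e^(−10λ), i.e. Gamma(shape=39, rate=10).
The mode of a Gamma(a, b) with a ≥ 1 (shape–rate) is (a−1)/b = 38/10 ≈ 3.800.

λ̂_MAP = 3.800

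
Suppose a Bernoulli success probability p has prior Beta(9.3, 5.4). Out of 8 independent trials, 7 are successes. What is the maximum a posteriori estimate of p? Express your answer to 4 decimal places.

Prior: Beta(9.3, 5.4).
Data: 7 successes in 8 trials. The binomial likelihood contributes p^7(1−p)^1, so the posterior is Beta(9.3+7, 5.4+1) = Beta(16.3, 6.4).
For Beta(a, b) with a, b > 1 the mode is (a−1)/(a+b−2) = 15.3/20.7 ≈ 0.7391.

p̂_MAP = 0.7391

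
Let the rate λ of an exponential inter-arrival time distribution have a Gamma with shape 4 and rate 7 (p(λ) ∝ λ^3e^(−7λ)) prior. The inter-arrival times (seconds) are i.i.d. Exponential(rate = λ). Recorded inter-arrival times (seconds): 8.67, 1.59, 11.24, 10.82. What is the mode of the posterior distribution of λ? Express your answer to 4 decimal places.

λ̂_MAP = 0.1780

The Exponential(rate=λ) likelihood is ∝ λ^n e^(−λΣtᵢ). Here n = 4 and Σtᵢ = 8.67 + 1.59 + 11.24 + 10.82 = 32.32.
Posterior ∝ λ^3e^(−7λ) · λ^4e^(−32.32λ) = λ^7e^(−39.32λ), i.e. Gamma(8, 39.32).
Mode = (a−1)/b = 7/39.32 ≈ 0.1780.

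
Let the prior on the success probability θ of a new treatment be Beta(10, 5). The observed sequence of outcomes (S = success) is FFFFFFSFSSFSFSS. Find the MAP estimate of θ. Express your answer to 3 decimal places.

Prior: Beta(10, 5).
Data: 6 successes in 15 trials (from the sequence). The binomial likelihood contributes θ^6(1−θ)^9, so the posterior is Beta(10+6, 5+9) = Beta(16, 14).
For Beta(a, b) with a, b > 1 the mode is (a−1)/(a+b−2) = 15/28 ≈ 0.536.

θ̂_MAP = 0.536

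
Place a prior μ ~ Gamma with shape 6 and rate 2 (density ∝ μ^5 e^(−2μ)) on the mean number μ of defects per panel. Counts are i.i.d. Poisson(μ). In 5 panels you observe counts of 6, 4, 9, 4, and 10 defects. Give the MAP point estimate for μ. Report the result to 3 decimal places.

Σxᵢ = 6+4+9+4+10 = 33, with n = 5.
Posterior ∝ μ^5e^(−2μ) · μ^33e^(−5μ) = μ^38e^(−7μ), i.e. Gamma(shape=39, rate=7).
The mode of a Gamma(a, b) with a ≥ 1 (shape–rate) is (a−1)/b = 38/7 ≈ 5.429.

μ̂_MAP = 5.429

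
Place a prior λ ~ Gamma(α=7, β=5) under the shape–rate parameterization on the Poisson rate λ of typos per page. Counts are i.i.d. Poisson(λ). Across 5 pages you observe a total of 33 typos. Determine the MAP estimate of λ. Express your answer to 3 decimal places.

λ̂_MAP = 3.900

Σxᵢ = 33, n = 5.
Posterior ∝ λ^6e^(−5λ) · λ^33e^(−5λ) = λ^39e^(−10λ), i.e. Gamma(shape=40, rate=10).
The mode of a Gamma(a, b) with a ≥ 1 (shape–rate) is (a−1)/b = 39/10 ≈ 3.900.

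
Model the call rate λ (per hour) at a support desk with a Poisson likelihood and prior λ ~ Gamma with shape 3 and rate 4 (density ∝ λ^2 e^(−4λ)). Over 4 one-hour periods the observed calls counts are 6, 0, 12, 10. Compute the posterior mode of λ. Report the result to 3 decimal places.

Σxᵢ = 6+0+12+10 = 28, with n = 4.
Posterior ∝ λ^2e^(−4λ) · λ^28e^(−4λ) = λ^30e^(−8λ), i.e. Gamma(shape=31, rate=8).
The mode of a Gamma(a, b) with a ≥ 1 (shape–rate) is (a−1)/b = 30/8 ≈ 3.750.

λ̂_MAP = 3.750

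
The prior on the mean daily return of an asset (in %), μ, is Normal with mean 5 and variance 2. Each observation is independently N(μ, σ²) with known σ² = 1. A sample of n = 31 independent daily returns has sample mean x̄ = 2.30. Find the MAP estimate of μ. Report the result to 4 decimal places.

μ̂_MAP = 2.3429

n = 31, x̄ = 2.30.
For a Normal prior and Normal likelihood with known variance, the posterior is Normal; its mode equals its mean, the precision-weighted average.
Prior precision 1/σ₀² = 1/2 = 0.5; data precision n/σ² = 31/1 = 31.
μ̂ = (0.5·5 + 31·2.3) / (0.5 + 31) = 73.8/31.5 = 82/35 ≈ 2.3429.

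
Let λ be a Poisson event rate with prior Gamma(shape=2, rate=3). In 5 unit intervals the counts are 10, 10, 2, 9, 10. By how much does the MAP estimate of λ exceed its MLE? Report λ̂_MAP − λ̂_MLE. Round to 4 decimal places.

MAP − MLE = -2.9500

Σxᵢ = 41. Posterior is Gamma(43, 8); MAP = (43−1)/8 = 42/8 ≈ 5.25000.
MLE = x̄ = 41/5 ≈ 8.20000.
Difference = 42/8 − 41/5 = -59/20 ≈ -2.9500.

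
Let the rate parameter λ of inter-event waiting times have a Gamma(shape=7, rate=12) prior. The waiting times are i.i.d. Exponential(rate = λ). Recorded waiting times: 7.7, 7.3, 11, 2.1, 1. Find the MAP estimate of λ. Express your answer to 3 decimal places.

The Exponential(rate=λ) likelihood is ∝ λ^n e^(−λΣtᵢ). Here n = 5 and Σtᵢ = 7.7 + 7.3 + 11 + 2.1 + 1 = 29.1.
Posterior ∝ λ^6e^(−12λ) · λ^5e^(−29.1λ) = λ^11e^(−41.1λ), i.e. Gamma(12, 41.1).
Mode = (a−1)/b = 11/41.1 ≈ 0.268.

λ̂_MAP = 0.268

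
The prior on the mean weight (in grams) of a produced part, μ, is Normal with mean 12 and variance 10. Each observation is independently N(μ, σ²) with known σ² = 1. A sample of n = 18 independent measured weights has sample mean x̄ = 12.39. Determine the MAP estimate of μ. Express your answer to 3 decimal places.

μ̂_MAP = 12.388

n = 18, x̄ = 12.39.
For a Normal prior and Normal likelihood with known variance, the posterior is Normal; its mode equals its mean, the precision-weighted average.
Prior precision 1/σ₀² = 1/10 = 0.1; data precision n/σ² = 18/1 = 18.
μ̂ = (0.1·12 + 18·12.39) / (0.1 + 18) = 224.22/18.1 = 11211/905 ≈ 12.388.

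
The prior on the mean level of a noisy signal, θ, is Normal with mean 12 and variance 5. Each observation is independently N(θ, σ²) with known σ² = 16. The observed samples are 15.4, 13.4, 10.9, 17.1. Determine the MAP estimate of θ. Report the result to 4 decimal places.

n = 4; x̄ = (15.4 + 13.4 + 10.9 + 17.1)/4 = 56.8/4 = 14.2.
For a Normal prior and Normal likelihood with known variance, the posterior is Normal; its mode equals its mean, the precision-weighted average.
Prior precision 1/σ₀² = 1/5 = 0.2; data precision n/σ² = 4/16 = 0.25.
θ̂ = (0.2·12 + 0.25·14.2) / (0.2 + 0.25) = 5.95/0.45 = 119/9 ≈ 13.2222.

θ̂_MAP = 13.2222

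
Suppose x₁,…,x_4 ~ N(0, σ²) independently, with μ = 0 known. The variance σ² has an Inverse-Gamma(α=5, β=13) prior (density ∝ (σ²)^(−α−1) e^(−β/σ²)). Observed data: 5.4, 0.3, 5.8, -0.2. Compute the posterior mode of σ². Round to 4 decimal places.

σ̂²_MAP = 5.5581

Sum of squared deviations about the known mean: SS = (5.4−0)² + (0.3−0)² + (5.8−0)² + (-0.2−0)² = 62.93.
The Normal likelihood contributes (σ²)^(−n/2) exp(−SS/(2σ²)), so the posterior is Inverse-Gamma(α + n/2, β + SS/2) = Inverse-Gamma(7, 44.465).
The mode of Inverse-Gamma(a, b) is b/(a+1) = 44.465/8 ≈ 5.5581.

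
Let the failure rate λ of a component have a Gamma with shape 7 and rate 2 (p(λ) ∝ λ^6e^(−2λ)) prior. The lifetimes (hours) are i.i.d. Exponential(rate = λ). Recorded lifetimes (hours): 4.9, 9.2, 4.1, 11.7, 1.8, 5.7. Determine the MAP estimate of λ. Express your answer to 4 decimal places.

The Exponential(rate=λ) likelihood is ∝ λ^n e^(−λΣtᵢ). Here n = 6 and Σtᵢ = 4.9 + 9.2 + 4.1 + 11.7 + 1.8 + 5.7 = 37.4.
Posterior ∝ λ^6e^(−2λ) · λ^6e^(−37.4λ) = λ^12e^(−39.4λ), i.e. Gamma(13, 39.4).
Mode = (a−1)/b = 12/39.4 ≈ 0.3046.

λ̂_MAP = 0.3046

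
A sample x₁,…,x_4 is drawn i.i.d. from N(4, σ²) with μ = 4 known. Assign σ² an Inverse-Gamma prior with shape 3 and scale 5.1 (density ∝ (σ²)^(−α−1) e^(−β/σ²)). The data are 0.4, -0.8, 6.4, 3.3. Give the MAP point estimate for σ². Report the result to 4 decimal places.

σ̂²_MAP = 4.3708

Sum of squared deviations about the known mean: SS = (0.4−4)² + (-0.8−4)² + (6.4−4)² + (3.3−4)² = 42.25.
The Normal likelihood contributes (σ²)^(−n/2) exp(−SS/(2σ²)), so the posterior is Inverse-Gamma(α + n/2, β + SS/2) = Inverse-Gamma(5, 26.225).
The mode of Inverse-Gamma(a, b) is b/(a+1) = 26.225/6 ≈ 4.3708.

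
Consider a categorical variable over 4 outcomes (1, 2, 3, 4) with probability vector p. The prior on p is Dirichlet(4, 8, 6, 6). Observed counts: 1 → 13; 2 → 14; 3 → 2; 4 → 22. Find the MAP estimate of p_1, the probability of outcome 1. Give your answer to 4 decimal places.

MAP estimate: 0.2254

The posterior is Dirichlet(αᵢ + nᵢ) = Dirichlet(17, 22, 8, 28).
For a Dirichlet(a₁,…,a_K) with all aᵢ > 1, the mode has j-th component (aⱼ − 1)/(Σaᵢ − K).
Here Σaᵢ = 75 and K = 4, so p_1 = (17 − 1)/(75 − 4) = 16/71 ≈ 0.2254.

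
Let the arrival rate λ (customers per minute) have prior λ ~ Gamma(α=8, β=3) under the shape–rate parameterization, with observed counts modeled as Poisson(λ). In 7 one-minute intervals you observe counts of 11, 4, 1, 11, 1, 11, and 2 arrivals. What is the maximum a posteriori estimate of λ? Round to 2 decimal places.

λ̂_MAP = 4.80

Σxᵢ = 11+4+1+11+1+11+2 = 41, with n = 7.
Posterior ∝ λ^7e^(−3λ) · λ^41e^(−7λ) = λ^48e^(−10λ), i.e. Gamma(shape=49, rate=10).
The mode of a Gamma(a, b) with a ≥ 1 (shape–rate) is (a−1)/b = 48/10 ≈ 4.80.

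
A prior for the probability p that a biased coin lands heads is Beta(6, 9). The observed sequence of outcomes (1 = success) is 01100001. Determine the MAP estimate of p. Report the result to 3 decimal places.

Prior: Beta(6, 9).
Data: 3 successes in 8 trials (from the sequence). The binomial likelihood contributes p^3(1−p)^5, so the posterior is Beta(6+3, 9+5) = Beta(9, 14).
For Beta(a, b) with a, b > 1 the mode is (a−1)/(a+b−2) = 8/21 ≈ 0.381.

p̂_MAP = 0.381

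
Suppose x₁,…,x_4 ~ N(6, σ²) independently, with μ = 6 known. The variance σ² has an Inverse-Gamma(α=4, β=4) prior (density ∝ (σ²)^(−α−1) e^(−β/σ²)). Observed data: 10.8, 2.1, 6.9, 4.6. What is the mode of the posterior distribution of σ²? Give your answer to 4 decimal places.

Sum of squared deviations about the known mean: SS = (10.8−6)² + (2.1−6)² + (6.9−6)² + (4.6−6)² = 41.02.
The Normal likelihood contributes (σ²)^(−n/2) exp(−SS/(2σ²)), so the posterior is Inverse-Gamma(α + n/2, β + SS/2) = Inverse-Gamma(6, 24.51).
The mode of Inverse-Gamma(a, b) is b/(a+1) = 24.51/7 ≈ 3.5014.

σ̂²_MAP = 3.5014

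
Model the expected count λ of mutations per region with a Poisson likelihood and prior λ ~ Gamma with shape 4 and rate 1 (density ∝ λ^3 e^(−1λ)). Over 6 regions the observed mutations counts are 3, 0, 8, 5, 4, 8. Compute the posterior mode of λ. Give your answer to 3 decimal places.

Σxᵢ = 3+0+8+5+4+8 = 28, with n = 6.
Posterior ∝ λ^3e^(−1λ) · λ^28e^(−6λ) = λ^31e^(−7λ), i.e. Gamma(shape=32, rate=7).
The mode of a Gamma(a, b) with a ≥ 1 (shape–rate) is (a−1)/b = 31/7 ≈ 4.429.

λ̂_MAP = 4.429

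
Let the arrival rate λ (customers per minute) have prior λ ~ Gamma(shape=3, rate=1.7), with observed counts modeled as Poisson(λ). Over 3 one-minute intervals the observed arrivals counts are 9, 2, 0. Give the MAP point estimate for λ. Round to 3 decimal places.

λ̂_MAP = 2.766

Σxᵢ = 9+2+0 = 11, with n = 3.
Posterior ∝ λ^2e^(−1.7λ) · λ^11e^(−3λ) = λ^13e^(−4.7λ), i.e. Gamma(shape=14, rate=4.7).
The mode of a Gamma(a, b) with a ≥ 1 (shape–rate) is (a−1)/b = 13/4.7 ≈ 2.766.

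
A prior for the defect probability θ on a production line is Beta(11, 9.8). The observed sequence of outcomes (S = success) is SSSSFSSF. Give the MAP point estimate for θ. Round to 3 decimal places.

Prior: Beta(11, 9.8).
Data: 6 successes in 8 trials (from the sequence). The binomial likelihood contributes θ^6(1−θ)^2, so the posterior is Beta(11+6, 9.8+2) = Beta(17, 11.8).
For Beta(a, b) with a, b > 1 the mode is (a−1)/(a+b−2) = 16/26.8 ≈ 0.597.

θ̂_MAP = 0.597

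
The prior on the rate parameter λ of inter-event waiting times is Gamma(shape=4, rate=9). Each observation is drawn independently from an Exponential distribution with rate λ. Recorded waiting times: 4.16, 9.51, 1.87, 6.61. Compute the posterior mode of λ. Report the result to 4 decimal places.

The Exponential(rate=λ) likelihood is ∝ λ^n e^(−λΣtᵢ). Here n = 4 and Σtᵢ = 4.16 + 9.51 + 1.87 + 6.61 = 22.15.
Posterior ∝ λ^3e^(−9λ) · λ^4e^(−22.15λ) = λ^7e^(−31.15λ), i.e. Gamma(8, 31.15).
Mode = (a−1)/b = 7/31.15 ≈ 0.2247.

λ̂_MAP = 0.2247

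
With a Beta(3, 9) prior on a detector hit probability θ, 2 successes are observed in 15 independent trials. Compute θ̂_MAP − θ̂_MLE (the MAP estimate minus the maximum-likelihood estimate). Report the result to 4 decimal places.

MAP − MLE = 0.0267

Posterior is Beta(5, 22); MAP = (5−1)/(27−2) = 4/25 ≈ 0.16000.
MLE ignores the prior: θ̂_MLE = k/n = 2/15 ≈ 0.13333.
Difference = 4/25 − 2/15 = 2/75 ≈ 0.0267.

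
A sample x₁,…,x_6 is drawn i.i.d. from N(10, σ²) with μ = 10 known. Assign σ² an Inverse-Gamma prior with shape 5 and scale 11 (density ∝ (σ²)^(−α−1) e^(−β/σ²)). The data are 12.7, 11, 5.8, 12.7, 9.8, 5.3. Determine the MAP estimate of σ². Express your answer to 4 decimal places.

σ̂²_MAP = 4.2972

Sum of squared deviations about the known mean: SS = (12.7−10)² + (11−10)² + (5.8−10)² + (12.7−10)² + (9.8−10)² + (5.3−10)² = 55.35.
The Normal likelihood contributes (σ²)^(−n/2) exp(−SS/(2σ²)), so the posterior is Inverse-Gamma(α + n/2, β + SS/2) = Inverse-Gamma(8, 38.675).
The mode of Inverse-Gamma(a, b) is b/(a+1) = 38.675/9 ≈ 4.2972.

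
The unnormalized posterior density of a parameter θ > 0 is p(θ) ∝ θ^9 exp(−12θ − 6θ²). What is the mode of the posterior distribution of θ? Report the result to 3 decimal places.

ℓ'(θ) = 9/θ − 12 − 12θ. Setting this to zero and multiplying by θ: 12θ² + 12θ − 9 = 0.
θ = (−12 + √(12² + 4·12·9)) / (2·12) = (−12 + √576) / 24 = (−12 + 24)/24 = 1/2.
ℓ''(θ) = −9/θ² − 12 < 0, confirming a maximum.

θ̂_MAP = 0.500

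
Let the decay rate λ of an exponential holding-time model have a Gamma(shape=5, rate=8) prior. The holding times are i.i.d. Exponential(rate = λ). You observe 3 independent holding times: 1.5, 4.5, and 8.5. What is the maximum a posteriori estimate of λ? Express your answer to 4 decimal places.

λ̂_MAP = 0.3111

The Exponential(rate=λ) likelihood is ∝ λ^n e^(−λΣtᵢ). Here n = 3 and Σtᵢ = 1.5 + 4.5 + 8.5 = 14.5.
Posterior ∝ λ^4e^(−8λ) · λ^3e^(−14.5λ) = λ^7e^(−22.5λ), i.e. Gamma(8, 22.5).
Mode = (a−1)/b = 7/22.5 ≈ 0.3111.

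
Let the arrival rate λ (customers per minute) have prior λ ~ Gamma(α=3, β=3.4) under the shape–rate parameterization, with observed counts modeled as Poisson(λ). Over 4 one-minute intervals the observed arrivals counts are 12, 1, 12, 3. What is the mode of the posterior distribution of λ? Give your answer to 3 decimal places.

λ̂_MAP = 4.054

Σxᵢ = 12+1+12+3 = 28, with n = 4.
Posterior ∝ λ^2e^(−3.4λ) · λ^28e^(−4λ) = λ^30e^(−7.4λ), i.e. Gamma(shape=31, rate=7.4).
The mode of a Gamma(a, b) with a ≥ 1 (shape–rate) is (a−1)/b = 30/7.4 ≈ 4.054.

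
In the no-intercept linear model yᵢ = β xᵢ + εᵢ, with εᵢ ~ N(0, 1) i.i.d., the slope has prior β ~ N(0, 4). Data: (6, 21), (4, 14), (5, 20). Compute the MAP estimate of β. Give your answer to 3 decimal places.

β̂_MAP = 3.650

log p(β | y) = −Σ(yᵢ − βxᵢ)²/(2·1) − β²/(2·4) + const.
Setting the derivative to zero: Σxᵢ(yᵢ − βxᵢ)/1 − β/4 = 0, so β = Σxᵢyᵢ / (Σxᵢ² + σ²/τ²).
Σxᵢyᵢ = 6·21 + 4·14 + 5·20 = 282; Σxᵢ² = 77; σ²/τ² = 0.25.
β̂_MAP = 282 / (77 + 0.25) = 282/77.25 ≈ 3.650.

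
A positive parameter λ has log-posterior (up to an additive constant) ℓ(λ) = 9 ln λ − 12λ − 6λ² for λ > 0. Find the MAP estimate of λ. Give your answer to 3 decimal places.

λ̂_MAP = 0.500

ℓ'(λ) = 9/λ − 12 − 12λ. Setting this to zero and multiplying by λ: 12λ² + 12λ − 9 = 0.
λ = (−12 + √(12² + 4·12·9)) / (2·12) = (−12 + √576) / 24 = (−12 + 24)/24 = 1/2.
ℓ''(λ) = −9/λ² − 12 < 0, confirming a maximum.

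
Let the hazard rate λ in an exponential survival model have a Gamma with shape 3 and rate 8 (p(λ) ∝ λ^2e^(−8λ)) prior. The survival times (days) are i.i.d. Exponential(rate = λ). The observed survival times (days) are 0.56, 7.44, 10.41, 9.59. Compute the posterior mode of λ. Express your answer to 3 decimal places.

λ̂_MAP = 0.167

The Exponential(rate=λ) likelihood is ∝ λ^n e^(−λΣtᵢ). Here n = 4 and Σtᵢ = 0.56 + 7.44 + 10.41 + 9.59 = 28.
Posterior ∝ λ^2e^(−8λ) · λ^4e^(−28λ) = λ^6e^(−36λ), i.e. Gamma(7, 36).
Mode = (a−1)/b = 6/36 ≈ 0.167.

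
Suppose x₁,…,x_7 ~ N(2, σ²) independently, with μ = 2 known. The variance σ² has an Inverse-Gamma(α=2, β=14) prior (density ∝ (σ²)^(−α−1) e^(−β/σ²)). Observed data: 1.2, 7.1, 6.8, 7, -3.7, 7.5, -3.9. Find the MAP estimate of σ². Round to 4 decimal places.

σ̂²_MAP = 15.4031

Sum of squared deviations about the known mean: SS = (1.2−2)² + (7.1−2)² + (6.8−2)² + (7−2)² + (-3.7−2)² + (7.5−2)² + (-3.9−2)² = 172.24.
The Normal likelihood contributes (σ²)^(−n/2) exp(−SS/(2σ²)), so the posterior is Inverse-Gamma(α + n/2, β + SS/2) = Inverse-Gamma(5.5, 100.12).
The mode of Inverse-Gamma(a, b) is b/(a+1) = 100.12/6.5 ≈ 15.4031.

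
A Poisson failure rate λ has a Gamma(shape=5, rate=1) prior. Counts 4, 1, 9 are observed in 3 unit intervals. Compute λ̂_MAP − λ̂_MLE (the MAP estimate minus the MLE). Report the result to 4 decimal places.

Σxᵢ = 14. Posterior is Gamma(19, 4); MAP = (19−1)/4 = 18/4 ≈ 4.50000.
MLE = x̄ = 14/3 ≈ 4.66667.
Difference = 18/4 − 14/3 = -1/6 ≈ -0.1667.

MAP − MLE = -0.1667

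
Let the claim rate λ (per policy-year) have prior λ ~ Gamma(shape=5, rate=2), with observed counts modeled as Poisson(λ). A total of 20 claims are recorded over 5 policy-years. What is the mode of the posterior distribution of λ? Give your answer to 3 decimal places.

Σxᵢ = 20, n = 5.
Posterior ∝ λ^4e^(−2λ) · λ^20e^(−5λ) = λ^24e^(−7λ), i.e. Gamma(shape=25, rate=7).
The mode of a Gamma(a, b) with a ≥ 1 (shape–rate) is (a−1)/b = 24/7 ≈ 3.429.

λ̂_MAP = 3.429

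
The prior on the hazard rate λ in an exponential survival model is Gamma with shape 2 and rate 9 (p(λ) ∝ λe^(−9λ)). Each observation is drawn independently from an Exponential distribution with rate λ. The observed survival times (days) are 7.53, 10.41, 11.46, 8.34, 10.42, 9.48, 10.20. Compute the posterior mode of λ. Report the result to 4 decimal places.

The Exponential(rate=λ) likelihood is ∝ λ^n e^(−λΣtᵢ). Here n = 7 and Σtᵢ = 7.53 + 10.41 + 11.46 + 8.34 + 10.42 + 9.48 + 10.20 = 67.84.
Posterior ∝ λe^(−9λ) · λ^7e^(−67.84λ) = λ^8e^(−76.84λ), i.e. Gamma(9, 76.84).
Mode = (a−1)/b = 8/76.84 ≈ 0.1041.

λ̂_MAP = 0.1041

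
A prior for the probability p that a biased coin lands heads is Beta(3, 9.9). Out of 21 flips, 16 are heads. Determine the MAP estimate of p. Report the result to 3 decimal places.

p̂_MAP = 0.564

Prior: Beta(3, 9.9).
Data: 16 successes in 21 trials. The binomial likelihood contributes p^16(1−p)^5, so the posterior is Beta(3+16, 9.9+5) = Beta(19, 14.9).
For Beta(a, b) with a, b > 1 the mode is (a−1)/(a+b−2) = 18/31.9 ≈ 0.564.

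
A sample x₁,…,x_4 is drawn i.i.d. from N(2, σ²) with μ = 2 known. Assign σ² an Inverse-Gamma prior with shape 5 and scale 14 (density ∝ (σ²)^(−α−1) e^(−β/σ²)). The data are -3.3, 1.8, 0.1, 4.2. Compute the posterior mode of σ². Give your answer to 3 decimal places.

Sum of squared deviations about the known mean: SS = (-3.3−2)² + (1.8−2)² + (0.1−2)² + (4.2−2)² = 36.58.
The Normal likelihood contributes (σ²)^(−n/2) exp(−SS/(2σ²)), so the posterior is Inverse-Gamma(α + n/2, β + SS/2) = Inverse-Gamma(7, 32.29).
The mode of Inverse-Gamma(a, b) is b/(a+1) = 32.29/8 ≈ 4.036.

σ̂²_MAP = 4.036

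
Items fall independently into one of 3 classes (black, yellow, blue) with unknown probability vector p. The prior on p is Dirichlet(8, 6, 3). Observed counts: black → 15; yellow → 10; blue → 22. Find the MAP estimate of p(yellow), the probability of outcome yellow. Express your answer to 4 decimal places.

MAP estimate of p(yellow) = 0.2459

The posterior is Dirichlet(αᵢ + nᵢ) = Dirichlet(23, 16, 25).
For a Dirichlet(a₁,…,a_K) with all aᵢ > 1, the mode has j-th component (aⱼ − 1)/(Σaᵢ − K).
Here Σaᵢ = 64 and K = 3, so p(yellow) = (16 − 1)/(64 − 3) = 15/61 ≈ 0.2459.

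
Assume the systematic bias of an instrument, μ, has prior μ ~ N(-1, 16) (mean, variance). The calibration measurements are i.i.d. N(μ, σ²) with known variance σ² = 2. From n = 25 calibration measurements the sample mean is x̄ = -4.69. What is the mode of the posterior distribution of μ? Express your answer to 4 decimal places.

n = 25, x̄ = -4.69.
For a Normal prior and Normal likelihood with known variance, the posterior is Normal; its mode equals its mean, the precision-weighted average.
Prior precision 1/σ₀² = 1/16 = 0.0625; data precision n/σ² = 25/2 = 12.5.
μ̂ = (0.0625·(-1) + 12.5·(-4.69)) / (0.0625 + 12.5) = (-58.6875)/12.5625 = -313/67 ≈ -4.6716.

μ̂_MAP = -4.6716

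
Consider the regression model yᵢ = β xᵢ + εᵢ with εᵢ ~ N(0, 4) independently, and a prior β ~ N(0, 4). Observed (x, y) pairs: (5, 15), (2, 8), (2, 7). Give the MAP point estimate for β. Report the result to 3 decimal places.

log p(β | y) = −Σ(yᵢ − βxᵢ)²/(2·4) − β²/(2·4) + const.
Setting the derivative to zero: Σxᵢ(yᵢ − βxᵢ)/4 − β/4 = 0, so β = Σxᵢyᵢ / (Σxᵢ² + σ²/τ²).
Σxᵢyᵢ = 5·15 + 2·8 + 2·7 = 105; Σxᵢ² = 33; σ²/τ² = 1.
β̂_MAP = 105 / (33 + 1) = 105/34 ≈ 3.088.

β̂_MAP = 3.088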